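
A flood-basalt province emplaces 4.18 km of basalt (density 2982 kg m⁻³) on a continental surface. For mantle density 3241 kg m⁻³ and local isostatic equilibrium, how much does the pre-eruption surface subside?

Subaerial loading: s = t ρ_load / ρ_m.
s = 4.18 km × 2982/3241 = 3.85 km.

3.85 km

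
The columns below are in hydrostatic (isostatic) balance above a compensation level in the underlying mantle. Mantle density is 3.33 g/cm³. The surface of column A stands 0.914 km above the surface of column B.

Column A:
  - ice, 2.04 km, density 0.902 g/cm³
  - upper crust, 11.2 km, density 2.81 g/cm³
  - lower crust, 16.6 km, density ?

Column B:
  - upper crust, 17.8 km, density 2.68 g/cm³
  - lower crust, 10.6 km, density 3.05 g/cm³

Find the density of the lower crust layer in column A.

2.92 g/cm³

Take the compensation level at the base of the deeper column (depth z_c below the surface of column A) and equate Σ ρ_i t_i down to z_c; mantle fills any gap and the z_c terms cancel.
Column A: 2.04×0.902 + 11.2×2.81 + 16.6×ρ + (z_c − 29.84)×3.33
Column B: 0.914×0 + 17.8×2.68 + 10.6×3.05 + (z_c − 0.914 − 28.4)×3.33
The z_c×3.33 term appears on both sides and cancels. Collect the known terms of each column as K = Σ(ρt)_known − 3.33 × (depth of known layers): K_A = 33.31208 − 3.33×29.84 = −66.05512; K_B = 80.034 − 3.33×(0.914 + 28.4) = −17.58162.
Balance: K_A + 16.6×ρ = K_B, so ρ = (K_B − K_A)/16.6 = 48.4735/16.6 = 2.92 g/cm³.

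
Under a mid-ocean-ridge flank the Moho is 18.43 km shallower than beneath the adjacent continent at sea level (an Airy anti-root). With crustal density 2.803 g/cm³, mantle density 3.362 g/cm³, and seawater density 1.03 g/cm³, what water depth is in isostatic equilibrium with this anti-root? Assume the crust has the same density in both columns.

5.81 km

Replacing a thickness d of crust by seawater at the top must be balanced by replacing crust with mantle at the base: d (ρ_c − ρ_w) = a (ρ_m − ρ_c).
d = a (ρ_m − ρ_c)/(ρ_c − ρ_w) = 18.43 km × 0.559/1.773 = 5.81 km.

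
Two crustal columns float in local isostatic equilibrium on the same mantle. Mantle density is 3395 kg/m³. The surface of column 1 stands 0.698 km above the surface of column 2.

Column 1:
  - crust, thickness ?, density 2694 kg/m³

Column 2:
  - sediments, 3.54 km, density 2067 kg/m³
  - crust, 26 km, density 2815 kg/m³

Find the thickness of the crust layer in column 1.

Take the compensation level at the base of the deeper column (depth z_c below the surface of column 1) and equate Σ ρ_i t_i down to z_c; mantle fills any gap and the z_c terms cancel.
Column 1: x×2694 + (z_c − 0 − x)×3395
Column 2: 0.698×0 + 3.54×2067 + 26×2815 + (z_c − 0.698 − 29.54)×3395
The z_c×3395 term appears on both sides and cancels. Collect the known terms of each column as K = Σ(ρt)_known − 3395 × (depth of known layers): K_1 = 0 − 3395×0 = 0; K_2 = 80507.18 − 3395×(0.698 + 29.54) = −22150.83.
Balance: K_1 − x×(3395 − 2694) = K_2, so x = (K_1 − K_2)/(3395 − 2694) = 22150.8/701 = 31.6 km.

31.6 km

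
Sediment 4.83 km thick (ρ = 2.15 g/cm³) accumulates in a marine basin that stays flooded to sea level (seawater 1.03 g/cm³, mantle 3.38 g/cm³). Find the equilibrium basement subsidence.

2.3 km

Submarine loading: the sediment displaces seawater, and the subsidence is in turn flooded, so s (ρ_m − ρ_w) = t (ρ_sed − ρ_w).
s = 4.83 km × (2.15 − 1.03) / (3.38 − 1.03) = 2.3 km.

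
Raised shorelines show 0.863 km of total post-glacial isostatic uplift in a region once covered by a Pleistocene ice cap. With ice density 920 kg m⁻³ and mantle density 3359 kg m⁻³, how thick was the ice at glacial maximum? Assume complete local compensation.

3.15 km

u = t ρ_ice/ρ_m → t = u ρ_m/ρ_ice = 0.863 km × 3359/920 = 3.15 km.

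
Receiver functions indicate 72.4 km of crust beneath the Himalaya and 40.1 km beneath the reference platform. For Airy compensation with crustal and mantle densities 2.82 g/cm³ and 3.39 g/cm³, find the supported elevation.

Excess crust Δ = 72.4 km − 40.1 km = 32.3 km, split between elevation h and root r with h + r = Δ.
Airy balance ρ_c h = (ρ_m − ρ_c) r gives r = h ρ_c/(ρ_m − ρ_c), so h (1 + ρ_c/(ρ_m − ρ_c)) = Δ, i.e. h = Δ (ρ_m − ρ_c)/ρ_m.
h = 32.3 km × 0.57/3.39 = 5.43 km.

5.43 km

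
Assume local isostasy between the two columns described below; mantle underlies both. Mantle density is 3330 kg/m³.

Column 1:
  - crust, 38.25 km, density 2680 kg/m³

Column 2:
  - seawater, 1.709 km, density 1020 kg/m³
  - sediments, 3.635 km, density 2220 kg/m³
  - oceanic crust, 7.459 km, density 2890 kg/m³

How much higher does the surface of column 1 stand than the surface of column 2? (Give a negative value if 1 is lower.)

For any compensation level in the mantle, the mantle terms cancel and isostasy reduces to e = (Σt_1 − Σt_2) − (Σ(ρt)_1 − Σ(ρt)_2) / ρ_m.
Σt_1 = 38.25 km; Σt_2 = 12.803 km; Σ(ρt)_1 = 102510; Σ(ρt)_2 = 31369.39 (in km·kg/m³).
e = (38.25 − 12.803) − (102510 − 31369.39) / 3330 = 4.08 km.

4.08 km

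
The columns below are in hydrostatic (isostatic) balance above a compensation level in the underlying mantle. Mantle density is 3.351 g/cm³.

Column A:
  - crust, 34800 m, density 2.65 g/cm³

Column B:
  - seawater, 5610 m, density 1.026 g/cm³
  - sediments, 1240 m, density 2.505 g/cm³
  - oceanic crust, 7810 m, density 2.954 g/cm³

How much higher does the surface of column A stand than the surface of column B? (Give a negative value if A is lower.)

For any compensation level in the mantle, the mantle terms cancel and isostasy reduces to e = (Σt_A − Σt_B) − (Σ(ρt)_A − Σ(ρt)_B) / ρ_m.
Σt_A = 34800 m; Σt_B = 14660 m; Σ(ρt)_A = 92220; Σ(ρt)_B = 31932.8 (in m·g/cm³).
e = (34800 − 14660) − (92220 − 31932.8) / 3.351 = 2150 m.

2150 m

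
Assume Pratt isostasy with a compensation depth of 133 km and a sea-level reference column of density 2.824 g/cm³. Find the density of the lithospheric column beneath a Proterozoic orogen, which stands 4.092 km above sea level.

Pratt balance: ρ_ref D = ρ (D + h).
ρ = ρ_ref D/(D + h) = 2.824 × 133 km/(133 km + 4.092 km) = 2.74 g/cm³.

2.74 g/cm³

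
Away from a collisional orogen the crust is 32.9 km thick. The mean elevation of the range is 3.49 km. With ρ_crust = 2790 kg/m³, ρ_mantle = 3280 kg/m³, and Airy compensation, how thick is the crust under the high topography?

Root depth r = h ρ_c / (ρ_m − ρ_c) = 3.49 km × 2790 / 490 = 19.87 km.
Total thickness = T + h + r = 32.9 km + 3.49 km + 19.87 km = 56.3 km.

56.3 km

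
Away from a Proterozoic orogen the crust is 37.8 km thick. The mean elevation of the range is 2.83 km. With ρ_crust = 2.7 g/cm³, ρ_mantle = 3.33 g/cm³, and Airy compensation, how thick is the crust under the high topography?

52.8 km

Root depth r = h ρ_c / (ρ_m − ρ_c) = 2.83 km × 2.7 / 0.63 = 12.13 km.
Total thickness = T + h + r = 37.8 km + 2.83 km + 12.13 km = 52.8 km.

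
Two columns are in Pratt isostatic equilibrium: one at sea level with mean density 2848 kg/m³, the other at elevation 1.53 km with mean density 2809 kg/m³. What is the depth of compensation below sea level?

110 km

ρ_ref D = ρ (D + h) → D (ρ_ref − ρ) = ρ h.
D = ρ h/(ρ_ref − ρ) = 2809 × 1.53 km/(2848 − 2809) = 110 km.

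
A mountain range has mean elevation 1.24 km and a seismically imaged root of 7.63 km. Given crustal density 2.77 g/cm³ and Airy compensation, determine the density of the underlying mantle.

Airy balance: ρ_c h = (ρ_m − ρ_c) r → ρ_m = ρ_c (1 + h/r).
ρ_m = 2.77 × (1 + 1.24 km/7.63 km) = 3.22 g/cm³.

3.22 g/cm³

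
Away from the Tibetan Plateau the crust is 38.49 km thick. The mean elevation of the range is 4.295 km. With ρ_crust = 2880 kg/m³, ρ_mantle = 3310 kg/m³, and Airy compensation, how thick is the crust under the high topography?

71.6 km

Root depth r = h ρ_c / (ρ_m − ρ_c) = 4.295 km × 2880 / 430 = 28.77 km.
Total thickness = T + h + r = 38.49 km + 4.295 km + 28.77 km = 71.6 km.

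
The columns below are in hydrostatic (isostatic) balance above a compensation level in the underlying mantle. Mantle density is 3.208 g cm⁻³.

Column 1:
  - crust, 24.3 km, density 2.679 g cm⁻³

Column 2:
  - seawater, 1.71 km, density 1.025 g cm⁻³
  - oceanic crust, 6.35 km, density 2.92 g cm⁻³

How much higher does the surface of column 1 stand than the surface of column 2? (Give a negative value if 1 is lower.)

For any compensation level in the mantle, the mantle terms cancel and isostasy reduces to e = (Σt_1 − Σt_2) − (Σ(ρt)_1 − Σ(ρt)_2) / ρ_m.
Σt_1 = 24.3 km; Σt_2 = 8.06 km; Σ(ρt)_1 = 65.0997; Σ(ρt)_2 = 20.29475 (in km·g cm⁻³).
e = (24.3 − 8.06) − (65.0997 − 20.29475) / 3.208 = 2.27 km.

2.27 km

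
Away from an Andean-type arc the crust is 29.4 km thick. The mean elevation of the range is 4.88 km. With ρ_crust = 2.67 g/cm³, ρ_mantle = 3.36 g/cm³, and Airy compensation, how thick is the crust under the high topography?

53.2 km

Root depth r = h ρ_c / (ρ_m − ρ_c) = 4.88 km × 2.67 / 0.69 = 18.88 km.
Total thickness = T + h + r = 29.4 km + 4.88 km + 18.88 km = 53.2 km.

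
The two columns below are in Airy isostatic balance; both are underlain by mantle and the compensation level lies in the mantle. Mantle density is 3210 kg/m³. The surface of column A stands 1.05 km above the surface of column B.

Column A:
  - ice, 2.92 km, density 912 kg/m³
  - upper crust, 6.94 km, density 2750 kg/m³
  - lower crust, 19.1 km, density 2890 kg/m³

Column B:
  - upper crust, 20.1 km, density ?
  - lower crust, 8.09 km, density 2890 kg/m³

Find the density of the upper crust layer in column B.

2710 kg/m³

Take the compensation level at the base of the deeper column (depth z_c below the surface of column A) and equate Σ ρ_i t_i down to z_c; mantle fills any gap and the z_c terms cancel.
Column A: 2.92×912 + 6.94×2750 + 19.1×2890 + (z_c − 28.96)×3210
Column B: 1.05×0 + 20.1×ρ + 8.09×2890 + (z_c − 1.05 − 28.19)×3210
The z_c×3210 term appears on both sides and cancels. Collect the known terms of each column as K = Σ(ρt)_known − 3210 × (depth of known layers): K_A = 76947.04 − 3210×28.96 = −16014.56; K_B = 23380.1 − 3210×(1.05 + 28.19) = −70480.3.
Balance: K_A = K_B + 20.1×ρ, so ρ = (K_A − K_B)/20.1 = 54465.7/20.1 = 2710 kg/m³.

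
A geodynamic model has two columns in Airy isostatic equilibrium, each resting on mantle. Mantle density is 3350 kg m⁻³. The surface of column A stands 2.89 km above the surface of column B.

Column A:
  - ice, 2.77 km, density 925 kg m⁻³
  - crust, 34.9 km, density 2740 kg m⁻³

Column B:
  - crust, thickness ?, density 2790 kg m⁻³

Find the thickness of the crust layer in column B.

32.7 km

Take the compensation level at the base of the deeper column (depth z_c below the surface of column A) and equate Σ ρ_i t_i down to z_c; mantle fills any gap and the z_c terms cancel.
Column A: 2.77×925 + 34.9×2740 + (z_c − 37.67)×3350
Column B: 2.89×0 + x×2790 + (z_c − 2.89 − 0 − x)×3350
The z_c×3350 term appears on both sides and cancels. Collect the known terms of each column as K = Σ(ρt)_known − 3350 × (depth of known layers): K_A = 98188.25 − 3350×37.67 = −28006.25; K_B = 0 − 3350×(2.89 + 0) = −9681.5.
Balance: K_A = K_B − x×(3350 − 2790), so x = (K_B − K_A)/(3350 − 2790) = 18324.8/560 = 32.7 km.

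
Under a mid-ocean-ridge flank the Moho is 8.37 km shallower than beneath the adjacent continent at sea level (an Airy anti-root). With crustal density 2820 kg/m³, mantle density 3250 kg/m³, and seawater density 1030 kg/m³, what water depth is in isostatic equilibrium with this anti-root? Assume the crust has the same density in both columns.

2.01 km

Replacing a thickness d of crust by seawater at the top must be balanced by replacing crust with mantle at the base: d (ρ_c − ρ_w) = a (ρ_m − ρ_c).
d = a (ρ_m − ρ_c)/(ρ_c − ρ_w) = 8.37 km × 430/1790 = 2.01 km.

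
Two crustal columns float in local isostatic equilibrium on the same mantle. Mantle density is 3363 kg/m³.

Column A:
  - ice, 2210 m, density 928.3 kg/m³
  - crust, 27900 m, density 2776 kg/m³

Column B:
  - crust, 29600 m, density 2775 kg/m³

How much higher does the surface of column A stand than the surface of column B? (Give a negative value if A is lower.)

1290 m

For any compensation level in the mantle, the mantle terms cancel and isostasy reduces to e = (Σt_A − Σt_B) − (Σ(ρt)_A − Σ(ρt)_B) / ρ_m.
Σt_A = 30110 m; Σt_B = 29600 m; Σ(ρt)_A = 79501943; Σ(ρt)_B = 82140000 (in m·kg/m³).
e = (30110 − 29600) − (79501943 − 82140000) / 3363 = 1290 m.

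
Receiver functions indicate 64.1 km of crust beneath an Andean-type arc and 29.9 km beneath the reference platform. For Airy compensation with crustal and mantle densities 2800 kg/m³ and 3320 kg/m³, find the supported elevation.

5.36 km

Excess crust Δ = 64.1 km − 29.9 km = 34.2 km, split between elevation h and root r with h + r = Δ.
Airy balance ρ_c h = (ρ_m − ρ_c) r gives r = h ρ_c/(ρ_m − ρ_c), so h (1 + ρ_c/(ρ_m − ρ_c)) = Δ, i.e. h = Δ (ρ_m − ρ_c)/ρ_m.
h = 34.2 km × 520/3320 = 5.36 km.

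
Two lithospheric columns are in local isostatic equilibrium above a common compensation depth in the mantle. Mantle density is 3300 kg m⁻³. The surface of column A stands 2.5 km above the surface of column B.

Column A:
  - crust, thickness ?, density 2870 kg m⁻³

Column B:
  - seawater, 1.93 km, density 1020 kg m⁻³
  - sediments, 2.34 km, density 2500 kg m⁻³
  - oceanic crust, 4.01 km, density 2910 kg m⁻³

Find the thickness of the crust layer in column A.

Take the compensation level at the base of the deeper column (depth z_c below the surface of column A) and equate Σ ρ_i t_i down to z_c; mantle fills any gap and the z_c terms cancel.
Column A: x×2870 + (z_c − 0 − x)×3300
Column B: 2.5×0 + 1.93×1020 + 2.34×2500 + 4.01×2910 + (z_c − 2.5 − 8.28)×3300
The z_c×3300 term appears on both sides and cancels. Collect the known terms of each column as K = Σ(ρt)_known − 3300 × (depth of known layers): K_A = 0 − 3300×0 = 0; K_B = 19487.7 − 3300×(2.5 + 8.28) = −16086.3.
Balance: K_A − x×(3300 − 2870) = K_B, so x = (K_A − K_B)/(3300 − 2870) = 16086.3/430 = 37.4 km.

37.4 km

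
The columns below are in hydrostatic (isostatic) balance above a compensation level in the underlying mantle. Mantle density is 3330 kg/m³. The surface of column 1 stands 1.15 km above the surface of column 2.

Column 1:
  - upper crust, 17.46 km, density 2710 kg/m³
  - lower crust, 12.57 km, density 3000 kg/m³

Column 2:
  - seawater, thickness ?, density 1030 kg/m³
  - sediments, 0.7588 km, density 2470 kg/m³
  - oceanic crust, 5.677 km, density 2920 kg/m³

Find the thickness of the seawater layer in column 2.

3.55 km

Take the compensation level at the base of the deeper column (depth z_c below the surface of column 1) and equate Σ ρ_i t_i down to z_c; mantle fills any gap and the z_c terms cancel.
Column 1: 17.46×2710 + 12.57×3000 + (z_c − 30.03)×3330
Column 2: 1.15×0 + x×1030 + 0.7588×2470 + 5.677×2920 + (z_c − 1.15 − 6.4358 − x)×3330
The z_c×3330 term appears on both sides and cancels. Collect the known terms of each column as K = Σ(ρt)_known − 3330 × (depth of known layers): K_1 = 85026.6 − 3330×30.03 = −14973.3; K_2 = 18451.076 − 3330×(1.15 + 6.4358) = −6809.638.
Balance: K_1 = K_2 − x×(3330 − 1030), so x = (K_2 − K_1)/(3330 − 1030) = 8163.66/2300 = 3.55 km.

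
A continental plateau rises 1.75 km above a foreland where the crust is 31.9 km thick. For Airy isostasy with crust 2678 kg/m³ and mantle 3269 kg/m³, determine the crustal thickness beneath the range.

Root depth r = h ρ_c / (ρ_m − ρ_c) = 1.75 km × 2678 / 591 = 7.93 km.
Total thickness = T + h + r = 31.9 km + 1.75 km + 7.93 km = 41.6 km.

41.6 km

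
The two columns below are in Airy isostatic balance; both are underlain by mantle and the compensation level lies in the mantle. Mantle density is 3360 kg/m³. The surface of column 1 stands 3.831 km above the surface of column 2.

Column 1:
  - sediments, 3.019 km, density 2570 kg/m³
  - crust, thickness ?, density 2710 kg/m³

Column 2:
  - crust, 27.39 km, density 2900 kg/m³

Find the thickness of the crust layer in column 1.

35.5 km

Take the compensation level at the base of the deeper column (depth z_c below the surface of column 1) and equate Σ ρ_i t_i down to z_c; mantle fills any gap and the z_c terms cancel.
Column 1: 3.019×2570 + x×2710 + (z_c − 3.019 − x)×3360
Column 2: 3.831×0 + 27.39×2900 + (z_c − 3.831 − 27.39)×3360
The z_c×3360 term appears on both sides and cancels. Collect the known terms of each column as K = Σ(ρt)_known − 3360 × (depth of known layers): K_1 = 7758.83 − 3360×3.019 = −2385.01; K_2 = 79431 − 3360×(3.831 + 27.39) = −25471.56.
Balance: K_1 − x×(3360 − 2710) = K_2, so x = (K_1 − K_2)/(3360 − 2710) = 23086.5/650 = 35.5 km.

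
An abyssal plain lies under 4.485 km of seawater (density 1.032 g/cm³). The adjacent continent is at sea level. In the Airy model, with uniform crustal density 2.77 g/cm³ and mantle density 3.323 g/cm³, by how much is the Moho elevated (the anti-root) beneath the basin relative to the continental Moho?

14.1 km

For local isostatic compensation: replacing crust with seawater at the top is compensated by replacing crust with mantle at the base: d (ρ_c − ρ_w) = a (ρ_m − ρ_c).
a = d (ρ_c − ρ_w)/(ρ_m − ρ_c) = 4.485 km × 1.738/0.553 = 14.1 km.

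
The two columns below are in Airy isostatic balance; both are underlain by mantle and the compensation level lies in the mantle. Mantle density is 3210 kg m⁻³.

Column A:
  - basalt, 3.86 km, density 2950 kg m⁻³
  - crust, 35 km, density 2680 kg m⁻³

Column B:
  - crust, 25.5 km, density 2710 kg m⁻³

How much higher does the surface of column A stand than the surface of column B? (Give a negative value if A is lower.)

For any compensation level in the mantle, the mantle terms cancel and isostasy reduces to e = (Σt_A − Σt_B) − (Σ(ρt)_A − Σ(ρt)_B) / ρ_m.
Σt_A = 38.86 km; Σt_B = 25.5 km; Σ(ρt)_A = 105187; Σ(ρt)_B = 69105 (in km·kg m⁻³).
e = (38.86 − 25.5) − (105187 − 69105) / 3210 = 2.12 km.

2.12 km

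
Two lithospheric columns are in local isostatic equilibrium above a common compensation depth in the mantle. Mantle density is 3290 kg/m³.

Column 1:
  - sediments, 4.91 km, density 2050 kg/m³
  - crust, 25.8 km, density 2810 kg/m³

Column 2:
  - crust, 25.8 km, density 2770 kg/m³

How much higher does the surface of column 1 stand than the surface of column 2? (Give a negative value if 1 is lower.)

For any compensation level in the mantle, the mantle terms cancel and isostasy reduces to e = (Σt_1 − Σt_2) − (Σ(ρt)_1 − Σ(ρt)_2) / ρ_m.
Σt_1 = 30.71 km; Σt_2 = 25.8 km; Σ(ρt)_1 = 82563.5; Σ(ρt)_2 = 71466 (in km·kg/m³).
e = (30.71 − 25.8) − (82563.5 − 71466) / 3290 = 1.54 km.

1.54 km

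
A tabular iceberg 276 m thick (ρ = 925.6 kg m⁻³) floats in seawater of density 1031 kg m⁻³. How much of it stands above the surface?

Floating equilibrium: submerged depth d = t ρ_obj/ρ_fluid = 276 m × 925.6/1031 = 247.8 m.
Freeboard = t − d = 276 m − 247.8 m = 28.2 m.

28.2 m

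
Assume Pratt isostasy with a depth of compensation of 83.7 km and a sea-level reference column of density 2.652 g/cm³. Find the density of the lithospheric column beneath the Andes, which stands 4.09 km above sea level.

2.53 g/cm³

Pratt balance: ρ_ref D = ρ (D + h).
ρ = ρ_ref D/(D + h) = 2.652 × 83.7 km/(83.7 km + 4.09 km) = 2.53 g/cm³.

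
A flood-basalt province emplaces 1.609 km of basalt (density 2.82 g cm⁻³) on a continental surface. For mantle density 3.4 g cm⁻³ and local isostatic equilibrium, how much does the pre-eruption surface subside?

Subaerial loading: s = t ρ_load / ρ_m.
s = 1.609 km × 2.82/3.4 = 1.33 km.

1.33 km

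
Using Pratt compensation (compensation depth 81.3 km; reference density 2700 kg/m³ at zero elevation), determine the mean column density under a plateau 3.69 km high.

Pratt balance: ρ_ref D = ρ (D + h).
ρ = ρ_ref D/(D + h) = 2700 × 81.3 km/(81.3 km + 3.69 km) = 2580 kg/m³.

2580 kg/m³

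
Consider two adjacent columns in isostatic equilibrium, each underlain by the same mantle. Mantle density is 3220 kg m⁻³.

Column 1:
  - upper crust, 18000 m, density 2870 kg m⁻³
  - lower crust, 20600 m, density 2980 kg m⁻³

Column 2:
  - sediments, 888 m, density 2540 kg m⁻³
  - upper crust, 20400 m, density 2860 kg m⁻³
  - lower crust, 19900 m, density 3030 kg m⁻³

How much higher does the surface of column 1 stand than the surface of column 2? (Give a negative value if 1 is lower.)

For any compensation level in the mantle, the mantle terms cancel and isostasy reduces to e = (Σt_1 − Σt_2) − (Σ(ρt)_1 − Σ(ρt)_2) / ρ_m.
Σt_1 = 38600 m; Σt_2 = 41188 m; Σ(ρt)_1 = 113048000; Σ(ρt)_2 = 120896520 (in m·kg m⁻³).
e = (38600 − 41188) − (113048000 − 120896520) / 3220 = −151 m.

−151 m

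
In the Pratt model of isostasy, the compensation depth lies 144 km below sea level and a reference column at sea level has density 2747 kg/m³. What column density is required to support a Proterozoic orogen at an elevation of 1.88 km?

Pratt balance: ρ_ref D = ρ (D + h).
ρ = ρ_ref D/(D + h) = 2747 × 144 km/(144 km + 1.88 km) = 2710 kg/m³.

2710 kg/m³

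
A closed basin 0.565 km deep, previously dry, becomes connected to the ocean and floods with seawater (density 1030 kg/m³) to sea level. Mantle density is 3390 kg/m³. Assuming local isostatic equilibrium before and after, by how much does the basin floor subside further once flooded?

After flooding the water column is d + s deep. Its weight must equal the weight of mantle displaced by the extra subsidence s: (d + s) ρ_w = s ρ_m.
s = d ρ_w / (ρ_m − ρ_w) = 0.565 km × 1030/(3390 − 1030) = 0.247 km.

0.247 km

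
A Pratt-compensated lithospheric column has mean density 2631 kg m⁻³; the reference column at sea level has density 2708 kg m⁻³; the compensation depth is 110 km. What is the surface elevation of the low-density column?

ρ_ref D = ρ (D + h) → h = D (ρ_ref − ρ)/ρ.
h = 110 km × (2708 − 2631)/2631 = 3.22 km.

3.22 km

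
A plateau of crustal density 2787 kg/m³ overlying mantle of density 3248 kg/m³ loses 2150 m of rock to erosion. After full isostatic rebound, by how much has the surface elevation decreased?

305 m

Rebound u = e ρ_c/ρ_m = 2150 m × 2787/3248 = 1845 m.
Net surface drop = e − u = 2150 m − 1845 m = e (ρ_m − ρ_c)/ρ_m = 305 m.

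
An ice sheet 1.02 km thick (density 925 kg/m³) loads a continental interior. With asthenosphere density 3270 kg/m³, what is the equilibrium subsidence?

By Archimedes' principle applied to the lithosphere: the ice load ρ_ice t is balanced by mantle displaced below, ρ_m s.
s = t ρ_ice / ρ_m = 1.02 km × 925/3270 = 0.289 km.

0.289 km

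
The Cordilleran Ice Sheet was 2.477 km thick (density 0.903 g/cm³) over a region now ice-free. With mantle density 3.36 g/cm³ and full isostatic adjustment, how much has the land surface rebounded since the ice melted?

Removing the load lets mantle flow back in; uplift u satisfies ρ_ice t = ρ_m u.
u = t ρ_ice/ρ_m = 2.477 km × 0.903/3.36 = 0.666 km.

0.666 km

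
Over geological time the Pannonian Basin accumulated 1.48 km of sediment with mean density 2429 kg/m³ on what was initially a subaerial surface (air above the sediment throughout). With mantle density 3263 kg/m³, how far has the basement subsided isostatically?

Subaerial load: s = t ρ_sed / ρ_m = 1.48 km × 2429/3263 = 1.1 km.

1.1 km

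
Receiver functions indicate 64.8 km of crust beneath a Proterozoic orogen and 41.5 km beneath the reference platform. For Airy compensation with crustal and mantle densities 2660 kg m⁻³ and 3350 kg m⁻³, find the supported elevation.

Excess crust Δ = 64.8 km − 41.5 km = 23.3 km, split between elevation h and root r with h + r = Δ.
Airy balance ρ_c h = (ρ_m − ρ_c) r gives r = h ρ_c/(ρ_m − ρ_c), so h (1 + ρ_c/(ρ_m − ρ_c)) = Δ, i.e. h = Δ (ρ_m − ρ_c)/ρ_m.
h = 23.3 km × 690/3350 = 4.8 km.

4.8 km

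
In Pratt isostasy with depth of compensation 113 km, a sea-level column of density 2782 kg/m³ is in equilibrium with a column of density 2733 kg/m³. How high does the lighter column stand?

ρ_ref D = ρ (D + h) → h = D (ρ_ref − ρ)/ρ.
h = 113 km × (2782 − 2733)/2733 = 2.03 km.

2.03 km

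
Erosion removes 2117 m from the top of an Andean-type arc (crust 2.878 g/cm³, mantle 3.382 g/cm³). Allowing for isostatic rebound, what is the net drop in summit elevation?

315 m

Rebound u = e ρ_c/ρ_m = 2117 m × 2.878/3.382 = 1802 m.
Net surface drop = e − u = 2117 m − 1802 m = e (ρ_m − ρ_c)/ρ_m = 315 m.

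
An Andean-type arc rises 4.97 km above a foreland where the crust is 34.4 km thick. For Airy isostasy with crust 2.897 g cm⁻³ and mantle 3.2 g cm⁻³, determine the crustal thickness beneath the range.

86.9 km

Root depth r = h ρ_c / (ρ_m − ρ_c) = 4.97 km × 2.897 / 0.303 = 47.52 km.
Total thickness = T + h + r = 34.4 km + 4.97 km + 47.52 km = 86.9 km.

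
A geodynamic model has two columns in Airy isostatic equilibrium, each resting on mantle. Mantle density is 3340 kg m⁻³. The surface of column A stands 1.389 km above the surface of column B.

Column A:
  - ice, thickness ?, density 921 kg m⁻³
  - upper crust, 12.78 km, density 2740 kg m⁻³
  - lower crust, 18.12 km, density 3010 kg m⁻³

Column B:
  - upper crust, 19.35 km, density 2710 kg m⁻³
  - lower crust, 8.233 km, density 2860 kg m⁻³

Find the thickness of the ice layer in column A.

Take the compensation level at the base of the deeper column (depth z_c below the surface of column A) and equate Σ ρ_i t_i down to z_c; mantle fills any gap and the z_c terms cancel.
Column A: x×921 + 12.78×2740 + 18.12×3010 + (z_c − 30.9 − x)×3340
Column B: 1.389×0 + 19.35×2710 + 8.233×2860 + (z_c − 1.389 − 27.583)×3340
The z_c×3340 term appears on both sides and cancels. Collect the known terms of each column as K = Σ(ρt)_known − 3340 × (depth of known layers): K_A = 89558.4 − 3340×30.9 = −13647.6; K_B = 75984.88 − 3340×(1.389 + 27.583) = −20781.6.
Balance: K_A − x×(3340 − 921) = K_B, so x = (K_A − K_B)/(3340 − 921) = 7134/2419 = 2.95 km.

2.95 km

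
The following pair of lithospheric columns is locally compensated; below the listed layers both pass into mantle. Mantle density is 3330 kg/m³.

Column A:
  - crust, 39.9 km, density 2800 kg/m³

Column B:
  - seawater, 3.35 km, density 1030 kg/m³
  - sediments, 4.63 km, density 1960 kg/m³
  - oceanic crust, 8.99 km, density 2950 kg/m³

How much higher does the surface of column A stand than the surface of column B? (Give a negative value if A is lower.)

1.11 km

For any compensation level in the mantle, the mantle terms cancel and isostasy reduces to e = (Σt_A − Σt_B) − (Σ(ρt)_A − Σ(ρt)_B) / ρ_m.
Σt_A = 39.9 km; Σt_B = 16.97 km; Σ(ρt)_A = 111720; Σ(ρt)_B = 39045.8 (in km·kg/m³).
e = (39.9 − 16.97) − (111720 − 39045.8) / 3330 = 1.11 km.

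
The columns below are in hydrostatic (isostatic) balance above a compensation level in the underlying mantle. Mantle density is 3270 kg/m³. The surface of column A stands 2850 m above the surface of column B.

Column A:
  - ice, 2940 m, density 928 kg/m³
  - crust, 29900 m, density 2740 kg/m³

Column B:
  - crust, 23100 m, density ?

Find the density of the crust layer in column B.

2690 kg/m³

Take the compensation level at the base of the deeper column (depth z_c below the surface of column A) and equate Σ ρ_i t_i down to z_c; mantle fills any gap and the z_c terms cancel.
Column A: 2940×928 + 29900×2740 + (z_c − 32840)×3270
Column B: 2850×0 + 23100×ρ + (z_c − 2850 − 23100)×3270
The z_c×3270 term appears on both sides and cancels. Collect the known terms of each column as K = Σ(ρt)_known − 3270 × (depth of known layers): K_A = 84654320 − 3270×32840 = −22732480; K_B = 0 − 3270×(2850 + 23100) = −84856500.
Balance: K_A = K_B + 23100×ρ, so ρ = (K_A − K_B)/23100 = 62124000/23100 = 2690 kg/m³.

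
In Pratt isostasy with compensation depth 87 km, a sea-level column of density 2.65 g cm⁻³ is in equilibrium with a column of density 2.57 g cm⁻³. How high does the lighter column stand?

2.71 km

ρ_ref D = ρ (D + h) → h = D (ρ_ref − ρ)/ρ.
h = 87 km × (2.65 − 2.57)/2.57 = 2.71 km.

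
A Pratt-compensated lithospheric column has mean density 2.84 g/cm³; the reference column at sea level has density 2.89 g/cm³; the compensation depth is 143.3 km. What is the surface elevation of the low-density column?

2.52 km

ρ_ref D = ρ (D + h) → h = D (ρ_ref − ρ)/ρ.
h = 143.3 km × (2.89 − 2.84)/2.84 = 2.52 km.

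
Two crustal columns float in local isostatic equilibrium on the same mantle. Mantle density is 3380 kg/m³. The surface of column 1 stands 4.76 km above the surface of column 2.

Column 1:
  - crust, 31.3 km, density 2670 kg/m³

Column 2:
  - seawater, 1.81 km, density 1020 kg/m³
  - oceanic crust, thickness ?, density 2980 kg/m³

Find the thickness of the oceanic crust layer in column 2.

4.66 km

Take the compensation level at the base of the deeper column (depth z_c below the surface of column 1) and equate Σ ρ_i t_i down to z_c; mantle fills any gap and the z_c terms cancel.
Column 1: 31.3×2670 + (z_c − 31.3)×3380
Column 2: 4.76×0 + 1.81×1020 + x×2980 + (z_c − 4.76 − 1.81 − x)×3380
The z_c×3380 term appears on both sides and cancels. Collect the known terms of each column as K = Σ(ρt)_known − 3380 × (depth of known layers): K_1 = 83571 − 3380×31.3 = −22223; K_2 = 1846.2 − 3380×(4.76 + 1.81) = −20360.4.
Balance: K_1 = K_2 − x×(3380 − 2980), so x = (K_2 − K_1)/(3380 − 2980) = 1862.6/400 = 4.66 km.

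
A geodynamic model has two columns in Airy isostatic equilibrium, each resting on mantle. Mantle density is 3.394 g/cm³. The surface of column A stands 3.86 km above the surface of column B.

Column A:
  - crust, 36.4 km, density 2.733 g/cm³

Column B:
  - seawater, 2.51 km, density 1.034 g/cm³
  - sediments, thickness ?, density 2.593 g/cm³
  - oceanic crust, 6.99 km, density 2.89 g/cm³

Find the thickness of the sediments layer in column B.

1.89 km

Take the compensation level at the base of the deeper column (depth z_c below the surface of column A) and equate Σ ρ_i t_i down to z_c; mantle fills any gap and the z_c terms cancel.
Column A: 36.4×2.733 + (z_c − 36.4)×3.394
Column B: 3.86×0 + 2.51×1.034 + x×2.593 + 6.99×2.89 + (z_c − 3.86 − 9.5 − x)×3.394
The z_c×3.394 term appears on both sides and cancels. Collect the known terms of each column as K = Σ(ρt)_known − 3.394 × (depth of known layers): K_A = 99.4812 − 3.394×36.4 = −24.0604; K_B = 22.79644 − 3.394×(3.86 + 9.5) = −22.5474.
Balance: K_A = K_B − x×(3.394 − 2.593), so x = (K_B − K_A)/(3.394 − 2.593) = 1.513/0.801 = 1.89 km.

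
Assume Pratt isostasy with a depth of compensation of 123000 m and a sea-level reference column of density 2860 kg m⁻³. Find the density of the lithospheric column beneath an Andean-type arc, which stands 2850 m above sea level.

Pratt balance: ρ_ref D = ρ (D + h).
ρ = ρ_ref D/(D + h) = 2860 × 123000 m/(123000 m + 2850 m) = 2800 kg m⁻³.

2800 kg m⁻³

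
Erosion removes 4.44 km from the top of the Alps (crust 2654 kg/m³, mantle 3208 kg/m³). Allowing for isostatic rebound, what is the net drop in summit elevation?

Rebound u = e ρ_c/ρ_m = 4.44 km × 2654/3208 = 3.673 km.
Net surface drop = e − u = 4.44 km − 3.673 km = e (ρ_m − ρ_c)/ρ_m = 0.767 km.

0.767 km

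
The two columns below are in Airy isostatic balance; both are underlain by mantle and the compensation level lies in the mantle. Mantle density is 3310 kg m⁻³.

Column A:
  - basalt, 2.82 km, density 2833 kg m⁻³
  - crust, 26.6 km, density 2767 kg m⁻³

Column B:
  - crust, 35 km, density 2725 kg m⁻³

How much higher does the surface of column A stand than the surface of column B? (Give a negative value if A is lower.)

−1.42 km

For any compensation level in the mantle, the mantle terms cancel and isostasy reduces to e = (Σt_A − Σt_B) − (Σ(ρt)_A − Σ(ρt)_B) / ρ_m.
Σt_A = 29.42 km; Σt_B = 35 km; Σ(ρt)_A = 81591.26; Σ(ρt)_B = 95375 (in km·kg m⁻³).
e = (29.42 − 35) − (81591.26 − 95375) / 3310 = −1.42 km.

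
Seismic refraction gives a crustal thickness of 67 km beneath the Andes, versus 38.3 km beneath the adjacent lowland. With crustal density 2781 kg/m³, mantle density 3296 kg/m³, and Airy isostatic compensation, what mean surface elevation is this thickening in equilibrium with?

Excess crust Δ = 67 km − 38.3 km = 28.7 km, split between elevation h and root r with h + r = Δ.
Airy balance ρ_c h = (ρ_m − ρ_c) r gives r = h ρ_c/(ρ_m − ρ_c), so h (1 + ρ_c/(ρ_m − ρ_c)) = Δ, i.e. h = Δ (ρ_m − ρ_c)/ρ_m.
h = 28.7 km × 515/3296 = 4.48 km.

4.48 km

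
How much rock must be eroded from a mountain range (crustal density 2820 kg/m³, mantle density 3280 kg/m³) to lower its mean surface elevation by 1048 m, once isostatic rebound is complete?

7470 m

Net drop Δ = e − u = e − e ρ_c/ρ_m = e (ρ_m − ρ_c)/ρ_m.
e = Δ ρ_m/(ρ_m − ρ_c) = 1048 m × 3280/460 = 7470 m.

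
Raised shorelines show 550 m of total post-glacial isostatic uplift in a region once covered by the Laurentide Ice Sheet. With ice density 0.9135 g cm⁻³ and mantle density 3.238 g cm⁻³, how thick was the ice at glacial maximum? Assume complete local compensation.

u = t ρ_ice/ρ_m → t = u ρ_m/ρ_ice = 550 m × 3.238/0.9135 = 1950 m.

1950 m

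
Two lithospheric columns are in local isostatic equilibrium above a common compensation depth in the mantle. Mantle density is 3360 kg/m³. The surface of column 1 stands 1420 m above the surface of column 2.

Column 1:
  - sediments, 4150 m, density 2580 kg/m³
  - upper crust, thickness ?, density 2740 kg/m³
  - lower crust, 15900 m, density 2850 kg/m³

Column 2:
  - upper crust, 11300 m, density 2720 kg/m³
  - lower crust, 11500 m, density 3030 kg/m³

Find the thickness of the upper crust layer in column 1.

7180 m

Take the compensation level at the base of the deeper column (depth z_c below the surface of column 1) and equate Σ ρ_i t_i down to z_c; mantle fills any gap and the z_c terms cancel.
Column 1: 4150×2580 + x×2740 + 15900×2850 + (z_c − 20050 − x)×3360
Column 2: 1420×0 + 11300×2720 + 11500×3030 + (z_c − 1420 − 22800)×3360
The z_c×3360 term appears on both sides and cancels. Collect the known terms of each column as K = Σ(ρt)_known − 3360 × (depth of known layers): K_1 = 56022000 − 3360×20050 = −11346000; K_2 = 65581000 − 3360×(1420 + 22800) = −15798200.
Balance: K_1 − x×(3360 − 2740) = K_2, so x = (K_1 − K_2)/(3360 − 2740) = 4452200/620 = 7180 m.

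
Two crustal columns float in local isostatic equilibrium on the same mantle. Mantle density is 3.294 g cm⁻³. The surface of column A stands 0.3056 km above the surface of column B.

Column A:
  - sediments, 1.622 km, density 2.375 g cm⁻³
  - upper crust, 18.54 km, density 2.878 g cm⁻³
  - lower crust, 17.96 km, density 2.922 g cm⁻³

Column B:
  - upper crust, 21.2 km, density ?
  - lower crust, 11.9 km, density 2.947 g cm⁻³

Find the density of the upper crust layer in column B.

2.79 g cm⁻³

Take the compensation level at the base of the deeper column (depth z_c below the surface of column A) and equate Σ ρ_i t_i down to z_c; mantle fills any gap and the z_c terms cancel.
Column A: 1.622×2.375 + 18.54×2.878 + 17.96×2.922 + (z_c − 38.122)×3.294
Column B: 0.3056×0 + 21.2×ρ + 11.9×2.947 + (z_c − 0.3056 − 33.1)×3.294
The z_c×3.294 term appears on both sides and cancels. Collect the known terms of each column as K = Σ(ρt)_known − 3.294 × (depth of known layers): K_A = 109.68949 − 3.294×38.122 = −15.884378; K_B = 35.0693 − 3.294×(0.3056 + 33.1) = −74.9687464.
Balance: K_A = K_B + 21.2×ρ, so ρ = (K_A − K_B)/21.2 = 59.0844/21.2 = 2.79 g cm⁻³.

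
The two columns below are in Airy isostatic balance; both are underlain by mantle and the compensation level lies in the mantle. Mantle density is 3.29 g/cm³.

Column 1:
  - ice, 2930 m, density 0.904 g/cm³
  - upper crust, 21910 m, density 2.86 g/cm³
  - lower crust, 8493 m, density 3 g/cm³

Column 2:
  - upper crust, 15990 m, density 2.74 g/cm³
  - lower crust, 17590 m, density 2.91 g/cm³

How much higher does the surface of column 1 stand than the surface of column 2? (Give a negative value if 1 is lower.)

For any compensation level in the mantle, the mantle terms cancel and isostasy reduces to e = (Σt_1 − Σt_2) − (Σ(ρt)_1 − Σ(ρt)_2) / ρ_m.
Σt_1 = 33333 m; Σt_2 = 33580 m; Σ(ρt)_1 = 90790.32; Σ(ρt)_2 = 94999.5 (in m·g/cm³).
e = (33333 − 33580) − (90790.32 − 94999.5) / 3.29 = 1030 m.

1030 m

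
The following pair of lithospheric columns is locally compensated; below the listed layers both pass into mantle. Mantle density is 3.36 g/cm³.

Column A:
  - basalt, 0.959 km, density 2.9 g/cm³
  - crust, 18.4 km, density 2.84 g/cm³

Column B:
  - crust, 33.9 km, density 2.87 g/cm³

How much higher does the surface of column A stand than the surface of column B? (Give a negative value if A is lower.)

For any compensation level in the mantle, the mantle terms cancel and isostasy reduces to e = (Σt_A − Σt_B) − (Σ(ρt)_A − Σ(ρt)_B) / ρ_m.
Σt_A = 19.359 km; Σt_B = 33.9 km; Σ(ρt)_A = 55.0371; Σ(ρt)_B = 97.293 (in km·g/cm³).
e = (19.359 − 33.9) − (55.0371 − 97.293) / 3.36 = −1.96 km.

−1.96 km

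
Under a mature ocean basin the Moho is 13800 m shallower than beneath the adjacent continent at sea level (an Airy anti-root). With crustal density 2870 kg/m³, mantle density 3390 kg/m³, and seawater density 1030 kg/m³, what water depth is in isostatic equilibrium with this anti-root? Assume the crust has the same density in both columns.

3900 m

Replacing a thickness d of crust by seawater at the top must be balanced by replacing crust with mantle at the base: d (ρ_c − ρ_w) = a (ρ_m − ρ_c).
d = a (ρ_m − ρ_c)/(ρ_c − ρ_w) = 13800 m × 520/1840 = 3900 m.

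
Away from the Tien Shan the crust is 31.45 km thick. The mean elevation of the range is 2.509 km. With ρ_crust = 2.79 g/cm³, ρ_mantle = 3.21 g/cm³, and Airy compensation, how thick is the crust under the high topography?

Root depth r = h ρ_c / (ρ_m − ρ_c) = 2.509 km × 2.79 / 0.42 = 16.67 km.
Total thickness = T + h + r = 31.45 km + 2.509 km + 16.67 km = 50.6 km.

50.6 km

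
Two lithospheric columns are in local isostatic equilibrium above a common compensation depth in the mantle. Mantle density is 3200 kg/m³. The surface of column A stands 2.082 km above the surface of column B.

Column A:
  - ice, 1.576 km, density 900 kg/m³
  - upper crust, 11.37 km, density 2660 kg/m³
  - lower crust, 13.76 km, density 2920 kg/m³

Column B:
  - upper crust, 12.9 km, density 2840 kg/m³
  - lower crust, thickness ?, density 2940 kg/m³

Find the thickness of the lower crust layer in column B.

8.89 km

Take the compensation level at the base of the deeper column (depth z_c below the surface of column A) and equate Σ ρ_i t_i down to z_c; mantle fills any gap and the z_c terms cancel.
Column A: 1.576×900 + 11.37×2660 + 13.76×2920 + (z_c − 26.706)×3200
Column B: 2.082×0 + 12.9×2840 + x×2940 + (z_c − 2.082 − 12.9 − x)×3200
The z_c×3200 term appears on both sides and cancels. Collect the known terms of each column as K = Σ(ρt)_known − 3200 × (depth of known layers): K_A = 71841.8 − 3200×26.706 = −13617.4; K_B = 36636 − 3200×(2.082 + 12.9) = −11306.4.
Balance: K_A = K_B − x×(3200 − 2940), so x = (K_B − K_A)/(3200 − 2940) = 2311/260 = 8.89 km.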